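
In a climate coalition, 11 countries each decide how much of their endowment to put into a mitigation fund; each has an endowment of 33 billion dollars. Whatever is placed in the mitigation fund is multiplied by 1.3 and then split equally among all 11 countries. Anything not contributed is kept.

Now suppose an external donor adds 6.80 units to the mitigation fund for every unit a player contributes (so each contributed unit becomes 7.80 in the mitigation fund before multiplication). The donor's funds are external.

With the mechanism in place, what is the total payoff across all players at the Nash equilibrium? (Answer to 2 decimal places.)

363.00 billion dollars

With the mechanism, a contributed unit returns 1.3 × 7.80 / 11 = 0.9218 per unit of net cost — still below 1 — so contributing 0 remains dominant for every player.
At the Nash equilibrium no one contributes; group total payoff = 11 × 33 = 363.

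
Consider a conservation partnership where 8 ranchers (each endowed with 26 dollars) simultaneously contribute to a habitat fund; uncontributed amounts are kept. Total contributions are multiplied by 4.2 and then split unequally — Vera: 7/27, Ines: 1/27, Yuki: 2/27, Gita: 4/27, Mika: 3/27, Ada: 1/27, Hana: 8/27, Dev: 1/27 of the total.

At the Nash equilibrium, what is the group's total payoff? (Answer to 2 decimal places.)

374.40 dollars

Player j's private return per contributed unit is 4.2 × (j's share). Contributing is weakly dominant for j when that share is at least 1/4.2 = 0.2381, and contributing 0 is dominant otherwise.
Vera and Hana clear that bar, contributing 26 each; the remaining 6 contribute 0. Total contributed: 52.
The habitat fund pays out 4.2 × 52 = 218.40 in total (split across the unequal shares, but the aggregate is all that matters for the group sum).
The 6 free-riders keep 26 each, adding 156. Group total = 156 + 218.40 = 374.40.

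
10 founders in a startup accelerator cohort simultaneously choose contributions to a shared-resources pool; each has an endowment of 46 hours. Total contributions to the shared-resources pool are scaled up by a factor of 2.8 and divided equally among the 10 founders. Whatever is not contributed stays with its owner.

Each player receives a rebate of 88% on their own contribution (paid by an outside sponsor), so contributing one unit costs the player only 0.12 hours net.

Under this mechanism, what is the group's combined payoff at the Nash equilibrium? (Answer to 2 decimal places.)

The effective private return per unit is now (2.8/10) / 0.12 = 2.3333 > 1, so every player's dominant strategy flips to full contribution.
At the Nash equilibrium everyone contributes 46. Group total payoff = 10 × (46 × 0.88 + 2.8 × 46) = 1692.80.

1692.80 hours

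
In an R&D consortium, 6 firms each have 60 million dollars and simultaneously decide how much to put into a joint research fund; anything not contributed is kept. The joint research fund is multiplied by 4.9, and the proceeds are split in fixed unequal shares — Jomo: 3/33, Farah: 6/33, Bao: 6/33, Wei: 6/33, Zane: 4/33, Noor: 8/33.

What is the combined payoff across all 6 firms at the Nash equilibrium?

Player j's private return per contributed unit is 4.9 × (j's share). Contributing is weakly dominant for j when that share is at least 1/4.9 = 0.2041, and contributing 0 is dominant otherwise.
The only share above 0.2041 is Noor's 8/33, contributing 60; the remaining 5 contribute 0. Total contributed: 60.
The joint research fund pays out 4.9 × 60 = 294.00 in total (split across the unequal shares, but the aggregate is all that matters for the group sum).
The 5 free-riders keep 60 each, adding 300. Group total = 300 + 294.00 = 594.00.

594.00 million dollars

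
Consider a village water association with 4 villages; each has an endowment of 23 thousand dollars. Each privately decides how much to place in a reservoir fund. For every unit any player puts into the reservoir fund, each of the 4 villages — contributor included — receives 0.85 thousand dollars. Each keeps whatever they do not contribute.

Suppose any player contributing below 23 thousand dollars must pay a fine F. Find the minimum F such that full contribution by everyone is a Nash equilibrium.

Given the others contribute fully, the best deviation is to contribute 0 (any partial contribution still incurs the fine and gives up units whose private return 0.85 is below 1).
Deviating from 23 to 0 saves 23 thousand dollars but forfeits the deviator's share of the drop in the reservoir fund: 0.85 × 23 = 19.55.
So the deviation gain is 23 − 19.55 = 3.45, and the fine must be at least 3.45 thousand dollars to wipe it out.

3.45 thousand dollars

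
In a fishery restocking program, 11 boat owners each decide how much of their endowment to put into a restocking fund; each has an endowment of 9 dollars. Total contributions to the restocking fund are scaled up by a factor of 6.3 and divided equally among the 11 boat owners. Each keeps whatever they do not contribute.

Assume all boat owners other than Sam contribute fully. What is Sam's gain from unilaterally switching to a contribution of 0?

Switching from a contribution of 9 to 0 lets Sam keep an extra 9 dollars, but lowers the restocking fund by 9, which costs Sam their own share of that drop: 6.3/11 × 9 = 5.15.
Net gain = 9 − 5.15 = 3.85. The private return per contributed unit (0.5727) is below 1, so free-riding is indeed the best response regardless of what the others do.

3.85 dollars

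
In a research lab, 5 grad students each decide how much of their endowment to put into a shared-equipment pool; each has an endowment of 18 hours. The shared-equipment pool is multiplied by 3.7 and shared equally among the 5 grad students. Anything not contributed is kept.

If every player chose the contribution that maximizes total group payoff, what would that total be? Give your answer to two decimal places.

333.00 hours

Each contributed unit returns 3.700 to the group as a whole (0.7400 to each of 5 players), which exceeds 1, so the social optimum is full contribution: group total = 3.700 × 90 = 333.00.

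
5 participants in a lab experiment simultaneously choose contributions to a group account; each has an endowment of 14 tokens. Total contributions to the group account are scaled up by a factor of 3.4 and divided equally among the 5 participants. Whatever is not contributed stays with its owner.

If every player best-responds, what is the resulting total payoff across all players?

Each contributed unit returns 3.4/5 = 0.6800 to its contributor — below 1 — so contributing 0 is dominant for every player. At the Nash equilibrium everyone keeps their 14, and the group total is 5 × 14 = 70.

70.00 tokens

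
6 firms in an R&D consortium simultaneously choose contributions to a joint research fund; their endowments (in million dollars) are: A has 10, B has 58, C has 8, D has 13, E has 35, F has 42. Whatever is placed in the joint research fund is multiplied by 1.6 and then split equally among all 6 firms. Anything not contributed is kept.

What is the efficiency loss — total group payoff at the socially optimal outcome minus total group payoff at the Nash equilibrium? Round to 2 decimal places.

99.60 million dollars

The private return per contributed unit is 1.6/6 = 0.2667 < 1 for every player regardless of endowment, so the Nash equilibrium is zero contribution and the group total is Σ E_j = 10 + 58 + 8 + 13 + 35 + 42 = 166.
Each contributed unit returns 1.600 to the group, so the social optimum is full contribution by everyone: group total = 1.600 × 166 = 265.60.
Efficiency loss = (1.600 − 1) × 166 = 99.60.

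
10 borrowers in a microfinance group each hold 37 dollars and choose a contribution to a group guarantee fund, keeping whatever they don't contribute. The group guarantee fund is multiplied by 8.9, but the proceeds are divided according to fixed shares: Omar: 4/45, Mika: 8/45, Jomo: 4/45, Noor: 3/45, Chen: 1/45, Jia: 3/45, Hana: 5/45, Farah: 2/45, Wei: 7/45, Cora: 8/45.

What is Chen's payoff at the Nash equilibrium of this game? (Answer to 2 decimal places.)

Each unit j contributes comes back to j as 8.9 × (j's share), so j prefers to contribute only if that share exceeds 1/8.9 = 0.1124; otherwise keeping the unit dominates.
Mika, Wei and Cora are above the threshold, contributing 37 each; the remaining 7 contribute 0. Total contributed: 111.
Chen keeps 37 and receives 8.9 × 111 × 1/45 = 21.95 from the group guarantee fund, for a payoff of 58.95.

58.95 dollars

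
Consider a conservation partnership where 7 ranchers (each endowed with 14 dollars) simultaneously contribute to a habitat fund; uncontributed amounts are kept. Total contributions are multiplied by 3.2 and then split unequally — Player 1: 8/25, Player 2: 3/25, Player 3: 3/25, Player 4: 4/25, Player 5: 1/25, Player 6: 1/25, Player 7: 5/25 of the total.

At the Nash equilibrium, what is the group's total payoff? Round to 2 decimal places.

For player j, contributing a unit is worthwhile iff 3.2 × (j's share) ≥ 1, i.e. iff j's share is at least 0.3125.
Only Player 1 (8/25) clears that bar, contributing 14; the remaining 6 contribute 0. Total contributed: 14.
The habitat fund pays out 3.2 × 14 = 44.80 in total (split across the unequal shares, but the aggregate is all that matters for the group sum).
The 6 free-riders keep 14 each, adding 84. Group total = 84 + 44.80 = 128.80.

128.80 dollars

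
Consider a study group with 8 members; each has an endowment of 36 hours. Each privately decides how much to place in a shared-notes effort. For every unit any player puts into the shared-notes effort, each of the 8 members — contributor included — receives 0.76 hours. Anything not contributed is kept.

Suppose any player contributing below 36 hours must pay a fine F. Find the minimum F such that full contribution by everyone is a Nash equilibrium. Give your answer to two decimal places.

Given the others contribute fully, the best deviation is to contribute 0 (any partial contribution still incurs the fine and gives up units whose private return 0.76 is below 1).
Deviating from 36 to 0 saves 36 hours but forfeits the deviator's share of the drop in the shared-notes effort: 0.76 × 36 = 27.36.
So the deviation gain is 36 − 27.36 = 8.64, and the fine must be at least 8.64 hours to wipe it out.

8.64 hours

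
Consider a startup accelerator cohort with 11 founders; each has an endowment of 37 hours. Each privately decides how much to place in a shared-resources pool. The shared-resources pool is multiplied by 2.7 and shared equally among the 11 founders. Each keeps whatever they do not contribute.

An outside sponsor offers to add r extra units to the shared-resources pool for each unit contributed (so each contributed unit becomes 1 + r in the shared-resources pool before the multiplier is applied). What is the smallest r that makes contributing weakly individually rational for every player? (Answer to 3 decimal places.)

With matching at rate r, one contributed unit becomes (1 + r) in the shared-resources pool and returns 2.7 × (1 + r) / 11 to the contributor.
Setting this equal to 1: 1 + r = 11/2.7 = 4.0741.
So the minimum matching rate is r = 4.0741 − 1 = 3.074.

3.074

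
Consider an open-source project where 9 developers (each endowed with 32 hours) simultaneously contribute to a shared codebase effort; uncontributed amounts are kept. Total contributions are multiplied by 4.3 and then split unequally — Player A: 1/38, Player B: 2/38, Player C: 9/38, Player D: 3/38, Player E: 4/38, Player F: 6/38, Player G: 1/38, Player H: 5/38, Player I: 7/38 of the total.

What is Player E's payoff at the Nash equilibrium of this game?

46.48 hours

A player with share s gets back 4.3·s per unit contributed, so full contribution is dominant for anyone with s > 1/4.3 = 0.2326 and zero contribution is dominant for anyone below.
Only Player C (9/38) clears that bar, contributing 32; the remaining 8 contribute 0. Total contributed: 32.
Player E keeps 32 and receives 4.3 × 32 × 4/38 = 14.48 from the shared codebase effort, for a payoff of 46.48.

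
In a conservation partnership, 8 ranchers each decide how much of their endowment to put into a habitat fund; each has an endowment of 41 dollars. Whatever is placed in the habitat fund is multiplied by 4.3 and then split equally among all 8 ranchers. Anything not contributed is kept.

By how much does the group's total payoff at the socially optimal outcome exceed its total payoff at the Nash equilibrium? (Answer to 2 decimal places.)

Each contributed unit returns 4.3/8 = 0.5375 to its contributor — below 1 — so contributing 0 is dominant for every player. At the Nash equilibrium everyone keeps their 41, and the group total is 8 × 41 = 328.
Each contributed unit returns 4.300 to the group as a whole (0.5375 to each of 8 players), which exceeds 1, so the social optimum is full contribution: group total = 4.300 × 328 = 1410.40.
Efficiency loss = 1410.40 − 328 = 1082.40.

1082.40 dollars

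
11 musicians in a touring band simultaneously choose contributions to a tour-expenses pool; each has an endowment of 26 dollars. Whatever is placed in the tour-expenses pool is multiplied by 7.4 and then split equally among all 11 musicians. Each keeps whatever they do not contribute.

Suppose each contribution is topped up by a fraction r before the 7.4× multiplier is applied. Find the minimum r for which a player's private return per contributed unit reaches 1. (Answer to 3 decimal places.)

With matching at rate r, one contributed unit becomes (1 + r) in the tour-expenses pool and returns 7.4 × (1 + r) / 11 to the contributor.
Setting this equal to 1: 1 + r = 11/7.4 = 1.4865.
So the minimum matching rate is r = 1.4865 − 1 = 0.486.

0.486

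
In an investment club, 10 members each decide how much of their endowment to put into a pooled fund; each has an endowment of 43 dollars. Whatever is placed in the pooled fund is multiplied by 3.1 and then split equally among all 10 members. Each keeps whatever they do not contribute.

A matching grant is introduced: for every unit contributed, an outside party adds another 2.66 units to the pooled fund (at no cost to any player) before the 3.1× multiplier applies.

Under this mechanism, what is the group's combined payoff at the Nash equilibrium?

The effective private return per unit is now 3.1 × 3.66 / 10 = 1.1346 > 1, so every player's dominant strategy flips to full contribution.
At the Nash equilibrium everyone contributes 43. Group total payoff = 3.1 × 3.66 × 430 = 4878.78.

4878.78 dollars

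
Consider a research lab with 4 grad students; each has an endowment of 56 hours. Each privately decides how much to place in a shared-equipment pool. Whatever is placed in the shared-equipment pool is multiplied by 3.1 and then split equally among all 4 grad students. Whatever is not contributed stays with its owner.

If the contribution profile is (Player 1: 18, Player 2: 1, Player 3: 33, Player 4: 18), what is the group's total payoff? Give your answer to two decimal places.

Total contributed: 18 + 1 + 33 + 18 = 70; total kept: 4 × 56 − 70 = 154.
The shared-equipment pool pays out 3.1 × 70 = 217.00 in aggregate.
Group total = 154 + 217.00 = 371.00.

371.00 hours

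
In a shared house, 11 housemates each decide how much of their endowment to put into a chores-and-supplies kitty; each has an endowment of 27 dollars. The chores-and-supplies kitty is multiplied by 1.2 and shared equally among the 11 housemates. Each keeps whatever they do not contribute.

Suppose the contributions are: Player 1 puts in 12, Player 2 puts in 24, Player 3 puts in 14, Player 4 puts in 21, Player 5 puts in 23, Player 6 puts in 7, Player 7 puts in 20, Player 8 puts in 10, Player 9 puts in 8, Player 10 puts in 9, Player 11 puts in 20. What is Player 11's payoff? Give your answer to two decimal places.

Total contributed: 12 + 24 + 14 + 21 + 23 + 7 + 20 + 10 + 8 + 9 + 20 = 168.
Each receives 1.2 × 168 / 11 = 18.33 from the chores-and-supplies kitty.
Player 11 keeps 27 − 20 = 7, so Player 11's payoff is 7 + 18.33 = 25.33.

25.33 dollars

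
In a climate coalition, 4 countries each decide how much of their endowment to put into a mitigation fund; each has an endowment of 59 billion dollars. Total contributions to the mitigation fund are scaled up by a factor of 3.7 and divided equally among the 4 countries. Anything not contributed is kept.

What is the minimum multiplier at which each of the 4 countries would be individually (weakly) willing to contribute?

4

A contributed unit returns (multiplier)/4 to its contributor.
This reaches 1 exactly when the multiplier is 4.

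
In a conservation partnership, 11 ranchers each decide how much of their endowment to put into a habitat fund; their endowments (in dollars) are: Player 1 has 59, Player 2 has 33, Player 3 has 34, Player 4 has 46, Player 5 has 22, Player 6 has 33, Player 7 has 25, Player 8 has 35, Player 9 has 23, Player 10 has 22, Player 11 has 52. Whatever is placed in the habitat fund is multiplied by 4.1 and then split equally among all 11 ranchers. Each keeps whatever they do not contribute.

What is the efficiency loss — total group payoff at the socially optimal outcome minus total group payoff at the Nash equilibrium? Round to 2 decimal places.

1190.40 dollars

The private return per contributed unit is 4.1/11 = 0.3727 < 1 for every player regardless of endowment, so the Nash equilibrium is zero contribution and the group total is Σ E_j = 59 + 33 + 34 + 46 + 22 + 33 + 25 + 35 + 23 + 22 + 52 = 384.
Each contributed unit returns 4.100 to the group, so the social optimum is full contribution by everyone: group total = 4.100 × 384 = 1574.40.
Efficiency loss = (4.100 − 1) × 384 = 1190.40.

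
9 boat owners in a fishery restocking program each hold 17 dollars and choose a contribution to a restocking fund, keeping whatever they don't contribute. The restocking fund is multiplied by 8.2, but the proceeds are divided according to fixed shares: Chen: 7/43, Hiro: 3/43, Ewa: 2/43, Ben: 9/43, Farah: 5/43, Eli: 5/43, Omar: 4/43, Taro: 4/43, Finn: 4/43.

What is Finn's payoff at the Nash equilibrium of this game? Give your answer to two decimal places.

A player with share s gets back 8.2·s per unit contributed, so full contribution is dominant for anyone with s > 1/8.2 = 0.1220 and zero contribution is dominant for anyone below.
The shares above 0.1220 belong to Chen and Ben, contributing 17 each; the remaining 7 contribute 0. Total contributed: 34.
Finn keeps 17 and receives 8.2 × 34 × 4/43 = 25.93 from the restocking fund, for a payoff of 42.93.

42.93 dollars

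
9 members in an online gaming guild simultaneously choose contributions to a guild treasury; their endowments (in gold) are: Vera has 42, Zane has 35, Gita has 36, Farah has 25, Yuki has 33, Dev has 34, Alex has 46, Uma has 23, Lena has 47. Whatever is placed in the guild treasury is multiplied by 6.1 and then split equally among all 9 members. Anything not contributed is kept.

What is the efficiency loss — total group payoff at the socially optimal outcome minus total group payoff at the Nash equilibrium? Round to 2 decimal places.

1637.10 gold

The private return per contributed unit is 6.1/9 = 0.6778 < 1 for every player regardless of endowment, so the Nash equilibrium is zero contribution and the group total is Σ E_j = 42 + 35 + 36 + 25 + 33 + 34 + 46 + 23 + 47 = 321.
Each contributed unit returns 6.100 to the group, so the social optimum is full contribution by everyone: group total = 6.100 × 321 = 1958.10.
Efficiency loss = (6.100 − 1) × 321 = 1637.10.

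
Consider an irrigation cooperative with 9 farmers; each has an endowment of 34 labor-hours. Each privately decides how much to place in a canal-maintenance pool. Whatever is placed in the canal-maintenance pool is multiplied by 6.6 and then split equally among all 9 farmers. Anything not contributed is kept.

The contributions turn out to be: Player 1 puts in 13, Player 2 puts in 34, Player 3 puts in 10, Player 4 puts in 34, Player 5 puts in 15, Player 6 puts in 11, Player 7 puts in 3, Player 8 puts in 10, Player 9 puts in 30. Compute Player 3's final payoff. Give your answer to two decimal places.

141.33 labor-hours

Total contributed: 13 + 34 + 10 + 34 + 15 + 11 + 3 + 10 + 30 = 160.
Each receives 6.6 × 160 / 9 = 117.33 from the canal-maintenance pool.
Player 3 keeps 34 − 10 = 24, so Player 3's payoff is 24 + 117.33 = 141.33.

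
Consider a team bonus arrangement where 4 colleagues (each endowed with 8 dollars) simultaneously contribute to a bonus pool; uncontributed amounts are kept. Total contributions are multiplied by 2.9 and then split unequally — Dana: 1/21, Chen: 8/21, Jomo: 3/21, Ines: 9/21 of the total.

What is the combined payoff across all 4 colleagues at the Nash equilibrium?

62.40 dollars

Player j's private return per contributed unit is 2.9 × (j's share). Contributing is weakly dominant for j when that share is at least 1/2.9 = 0.3448, and contributing 0 is dominant otherwise.
The shares above 0.3448 belong to Chen and Ines, contributing 8 each; the remaining 2 contribute 0. Total contributed: 16.
The bonus pool pays out 2.9 × 16 = 46.40 in total (split across the unequal shares, but the aggregate is all that matters for the group sum).
The 2 free-riders keep 8 each, adding 16. Group total = 16 + 46.40 = 62.40.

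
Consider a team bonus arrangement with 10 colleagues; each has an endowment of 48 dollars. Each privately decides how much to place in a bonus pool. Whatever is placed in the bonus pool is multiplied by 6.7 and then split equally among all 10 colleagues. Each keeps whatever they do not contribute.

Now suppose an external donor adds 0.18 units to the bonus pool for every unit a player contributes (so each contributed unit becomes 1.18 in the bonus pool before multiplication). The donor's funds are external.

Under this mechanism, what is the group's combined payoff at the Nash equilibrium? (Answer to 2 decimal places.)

Even with the mechanism, each unit contributed returns only 6.7 × 1.18 / 10 = 0.7906 per unit of net cost, so contributing nothing is still dominant.
At the Nash equilibrium no one contributes; group total payoff = 10 × 48 = 480.

480.00 dollars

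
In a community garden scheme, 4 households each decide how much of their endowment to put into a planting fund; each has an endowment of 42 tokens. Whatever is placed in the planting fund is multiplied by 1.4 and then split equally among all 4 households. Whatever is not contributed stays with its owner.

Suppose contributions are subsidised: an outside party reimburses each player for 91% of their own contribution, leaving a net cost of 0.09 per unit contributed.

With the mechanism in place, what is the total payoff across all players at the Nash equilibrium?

388.08 tokens

The effective private return per unit is now (1.4/4) / 0.09 = 3.8889 > 1, so every player's dominant strategy flips to full contribution.
So the Nash equilibrium is full contribution by all 4; the group earns 4 × (42 × 0.91 + 1.4 × 42) = 388.08.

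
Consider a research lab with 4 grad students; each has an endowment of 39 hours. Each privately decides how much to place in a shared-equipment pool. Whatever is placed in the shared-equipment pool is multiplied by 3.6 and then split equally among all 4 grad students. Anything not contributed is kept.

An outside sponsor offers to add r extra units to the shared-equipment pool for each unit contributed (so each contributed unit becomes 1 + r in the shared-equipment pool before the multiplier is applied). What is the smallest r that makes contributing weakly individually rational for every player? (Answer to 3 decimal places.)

With matching at rate r, one contributed unit becomes (1 + r) in the shared-equipment pool and returns 3.6 × (1 + r) / 4 to the contributor.
Setting this equal to 1: 1 + r = 4/3.6 = 1.1111.
So the minimum matching rate is r = 1.1111 − 1 = 0.111.

0.111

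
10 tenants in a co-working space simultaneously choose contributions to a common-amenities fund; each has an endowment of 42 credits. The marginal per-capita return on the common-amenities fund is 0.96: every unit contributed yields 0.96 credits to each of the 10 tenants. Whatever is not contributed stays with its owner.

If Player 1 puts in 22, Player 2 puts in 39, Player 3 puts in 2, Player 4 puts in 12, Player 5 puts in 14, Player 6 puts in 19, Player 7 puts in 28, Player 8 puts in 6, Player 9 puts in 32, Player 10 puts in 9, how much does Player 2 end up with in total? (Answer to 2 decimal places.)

178.68 credits

Total contributed: 22 + 39 + 2 + 12 + 14 + 19 + 28 + 6 + 32 + 9 = 183.
Each receives 0.96 × 183 = 175.68 from the common-amenities fund.
Player 2 keeps 42 − 39 = 3, so Player 2's payoff is 3 + 175.68 = 178.68.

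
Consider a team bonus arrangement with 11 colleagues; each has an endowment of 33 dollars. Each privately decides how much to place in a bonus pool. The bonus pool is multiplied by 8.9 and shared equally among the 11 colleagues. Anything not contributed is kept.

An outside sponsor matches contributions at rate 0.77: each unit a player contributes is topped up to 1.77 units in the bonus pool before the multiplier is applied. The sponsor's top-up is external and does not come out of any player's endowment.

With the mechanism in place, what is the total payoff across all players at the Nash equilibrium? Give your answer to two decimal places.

5718.34 dollars

With the mechanism, a contributed unit returns 8.9 × 1.77 / 11 = 1.4321 per unit of net cost to the contributor — now above 1 — so contributing fully is weakly dominant for every player.
At the Nash equilibrium everyone contributes 33. Group total payoff = 8.9 × 1.77 × 363 = 5718.34.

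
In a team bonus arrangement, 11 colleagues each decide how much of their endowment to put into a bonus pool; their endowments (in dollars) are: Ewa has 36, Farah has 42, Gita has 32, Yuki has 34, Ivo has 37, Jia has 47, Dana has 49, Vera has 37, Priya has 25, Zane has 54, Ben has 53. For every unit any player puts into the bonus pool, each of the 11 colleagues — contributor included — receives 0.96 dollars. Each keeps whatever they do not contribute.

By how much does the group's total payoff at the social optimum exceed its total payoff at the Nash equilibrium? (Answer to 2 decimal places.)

4263.76 dollars

The private return per contributed unit is 0.96 < 1 for everyone, so the Nash equilibrium is zero contribution and the group total is Σ E_j = 36 + 42 + 32 + 34 + 37 + 47 + 49 + 37 + 25 + 54 + 53 = 446.
Each contributed unit returns 10.560 to the group, so the social optimum is full contribution by everyone: group total = 10.560 × 446 = 4709.76.
Efficiency loss = (10.560 − 1) × 446 = 4263.76.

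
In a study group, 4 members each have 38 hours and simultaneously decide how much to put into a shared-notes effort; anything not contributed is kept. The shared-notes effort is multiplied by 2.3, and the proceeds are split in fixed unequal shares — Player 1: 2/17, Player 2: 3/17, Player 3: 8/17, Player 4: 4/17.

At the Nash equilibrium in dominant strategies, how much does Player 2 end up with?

For player j, contributing a unit is worthwhile iff 2.3 × (j's share) ≥ 1, i.e. iff j's share is at least 0.4348.
Player 3 alone (share 8/17) is above the threshold, contributing 38; the remaining 3 contribute 0. Total contributed: 38.
Player 2 keeps 38 and receives 2.3 × 38 × 3/17 = 15.42 from the shared-notes effort, for a payoff of 53.42.

53.42 hours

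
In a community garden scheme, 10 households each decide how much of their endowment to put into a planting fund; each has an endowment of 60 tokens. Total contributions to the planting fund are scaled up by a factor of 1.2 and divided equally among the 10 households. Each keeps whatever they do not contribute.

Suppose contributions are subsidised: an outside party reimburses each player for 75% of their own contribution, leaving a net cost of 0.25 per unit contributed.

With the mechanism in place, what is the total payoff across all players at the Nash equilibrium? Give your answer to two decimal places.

600.00 tokens

The effective private return is (1.2/10) / 0.25 = 0.4800, which is still under 1, so the mechanism doesn't change anyone's dominant strategy: zero contribution.
Everyone keeps their endowment and the group total is 10 × 60 = 600.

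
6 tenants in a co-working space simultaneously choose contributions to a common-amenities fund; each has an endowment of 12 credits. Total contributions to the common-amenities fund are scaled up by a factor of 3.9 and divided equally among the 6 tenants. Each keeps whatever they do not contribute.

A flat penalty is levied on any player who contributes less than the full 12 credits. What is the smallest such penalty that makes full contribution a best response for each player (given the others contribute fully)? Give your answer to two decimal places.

Given the others contribute fully, the best deviation is to contribute 0 (any partial contribution still incurs the fine and gives up units whose private return 0.6500 is below 1).
Deviating from 12 to 0 saves 12 credits but forfeits the deviator's share of the drop in the common-amenities fund: 3.9/6 × 12 = 7.80.
So the deviation gain is 12 − 7.80 = 4.20, and the fine must be at least 4.20 credits to wipe it out.

4.20 credits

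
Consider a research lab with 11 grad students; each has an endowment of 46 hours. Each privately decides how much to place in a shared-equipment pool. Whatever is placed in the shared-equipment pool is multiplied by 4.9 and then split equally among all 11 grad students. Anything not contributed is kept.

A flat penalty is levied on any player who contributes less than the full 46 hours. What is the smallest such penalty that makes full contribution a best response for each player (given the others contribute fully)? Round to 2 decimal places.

Given the others contribute fully, the best deviation is to contribute 0 (any partial contribution still incurs the fine and gives up units whose private return 0.4455 is below 1).
Deviating from 46 to 0 saves 46 hours but forfeits the deviator's share of the drop in the shared-equipment pool: 4.9/11 × 46 = 20.49.
So the deviation gain is 46 − 20.49 = 25.51, and the fine must be at least 25.51 hours to wipe it out.

25.51 hours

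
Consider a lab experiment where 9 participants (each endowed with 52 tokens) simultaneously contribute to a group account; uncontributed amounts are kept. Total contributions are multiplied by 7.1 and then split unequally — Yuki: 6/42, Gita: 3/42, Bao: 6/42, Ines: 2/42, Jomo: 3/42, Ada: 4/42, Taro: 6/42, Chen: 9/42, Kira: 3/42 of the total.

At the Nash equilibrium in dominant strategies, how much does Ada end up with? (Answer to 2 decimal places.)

192.65 tokens

For player j, contributing a unit is worthwhile iff 7.1 × (j's share) ≥ 1, i.e. iff j's share is at least 0.1408.
Yuki, Bao, Taro and Chen are above the threshold, contributing 52 each; the remaining 5 contribute 0. Total contributed: 208.
Ada keeps 52 and receives 7.1 × 208 × 4/42 = 140.65 from the group account, for a payoff of 192.65.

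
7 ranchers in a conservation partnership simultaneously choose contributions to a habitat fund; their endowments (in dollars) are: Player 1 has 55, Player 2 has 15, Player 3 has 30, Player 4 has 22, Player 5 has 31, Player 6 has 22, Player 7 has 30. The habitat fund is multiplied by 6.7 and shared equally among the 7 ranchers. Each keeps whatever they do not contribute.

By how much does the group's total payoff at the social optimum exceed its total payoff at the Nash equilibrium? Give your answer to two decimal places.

The private return per contributed unit is 6.7/7 = 0.9571 < 1 for every player regardless of endowment, so the Nash equilibrium is zero contribution and the group total is Σ E_j = 55 + 15 + 30 + 22 + 31 + 22 + 30 = 205.
Each contributed unit returns 6.700 to the group, so the social optimum is full contribution by everyone: group total = 6.700 × 205 = 1373.50.
Efficiency loss = (6.700 − 1) × 205 = 1168.50.

1168.50 dollars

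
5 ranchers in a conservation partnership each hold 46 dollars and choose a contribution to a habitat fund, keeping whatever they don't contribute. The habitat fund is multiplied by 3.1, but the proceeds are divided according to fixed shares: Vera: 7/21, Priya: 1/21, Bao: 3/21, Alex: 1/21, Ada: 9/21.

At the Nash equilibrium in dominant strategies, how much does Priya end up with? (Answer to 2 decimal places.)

For player j, contributing a unit is worthwhile iff 3.1 × (j's share) ≥ 1, i.e. iff j's share is at least 0.3226.
Vera and Ada clear that bar, contributing 46 each; the remaining 3 contribute 0. Total contributed: 92.
Priya keeps 46 and receives 3.1 × 92 × 1/21 = 13.58 from the habitat fund, for a payoff of 59.58.

59.58 dollars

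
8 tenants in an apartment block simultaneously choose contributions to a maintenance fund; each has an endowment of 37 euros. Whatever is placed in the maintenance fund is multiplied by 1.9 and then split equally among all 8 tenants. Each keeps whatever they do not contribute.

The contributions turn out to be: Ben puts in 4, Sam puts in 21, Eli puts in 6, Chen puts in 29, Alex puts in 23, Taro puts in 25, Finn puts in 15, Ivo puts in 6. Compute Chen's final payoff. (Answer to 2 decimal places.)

38.64 euros

Total contributed: 4 + 21 + 6 + 29 + 23 + 25 + 15 + 6 = 129.
Each receives 1.9 × 129 / 8 = 30.64 from the maintenance fund.
Chen keeps 37 − 29 = 8, so Chen's payoff is 8 + 30.64 = 38.64.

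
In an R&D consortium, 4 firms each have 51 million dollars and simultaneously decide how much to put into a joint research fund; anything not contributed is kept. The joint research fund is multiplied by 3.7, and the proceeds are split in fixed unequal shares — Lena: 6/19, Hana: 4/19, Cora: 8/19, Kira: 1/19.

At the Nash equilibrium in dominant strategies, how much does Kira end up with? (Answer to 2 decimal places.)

For player j, contributing a unit is worthwhile iff 3.7 × (j's share) ≥ 1, i.e. iff j's share is at least 0.2703.
Lena and Cora are above the threshold, contributing 51 each; the remaining 2 contribute 0. Total contributed: 102.
Kira keeps 51 and receives 3.7 × 102 × 1/19 = 19.86 from the joint research fund, for a payoff of 70.86.

70.86 million dollars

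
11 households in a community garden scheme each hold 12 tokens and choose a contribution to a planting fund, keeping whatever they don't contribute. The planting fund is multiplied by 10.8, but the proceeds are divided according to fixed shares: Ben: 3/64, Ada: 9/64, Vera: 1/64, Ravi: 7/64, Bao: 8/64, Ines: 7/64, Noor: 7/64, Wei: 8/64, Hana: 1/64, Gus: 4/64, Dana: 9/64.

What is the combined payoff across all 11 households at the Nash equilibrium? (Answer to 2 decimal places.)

955.20 tokens

A player with share s gets back 10.8·s per unit contributed, so full contribution is dominant for anyone with s > 1/10.8 = 0.0926 and zero contribution is dominant for anyone below.
Ada, Ravi, Bao, Ines, Noor, Wei and Dana are above the threshold, contributing 12 each; the remaining 4 contribute 0. Total contributed: 84.
The planting fund pays out 10.8 × 84 = 907.20 in total (split across the unequal shares, but the aggregate is all that matters for the group sum).
The 4 free-riders keep 12 each, adding 48. Group total = 48 + 907.20 = 955.20.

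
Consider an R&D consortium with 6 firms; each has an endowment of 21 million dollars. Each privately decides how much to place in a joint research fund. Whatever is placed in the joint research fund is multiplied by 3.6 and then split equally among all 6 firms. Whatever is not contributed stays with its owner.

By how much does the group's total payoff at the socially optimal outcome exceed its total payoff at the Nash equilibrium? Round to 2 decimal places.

Each contributed unit returns 3.6/6 = 0.6000 to its contributor — below 1 — so contributing 0 is dominant for every player. At the Nash equilibrium everyone keeps their 21, and the group total is 6 × 21 = 126.
Each contributed unit returns 3.600 to the group as a whole (0.6000 to each of 6 players), which exceeds 1, so the social optimum is full contribution: group total = 3.600 × 126 = 453.60.
Efficiency loss = 453.60 − 126 = 327.60.

327.60 million dollars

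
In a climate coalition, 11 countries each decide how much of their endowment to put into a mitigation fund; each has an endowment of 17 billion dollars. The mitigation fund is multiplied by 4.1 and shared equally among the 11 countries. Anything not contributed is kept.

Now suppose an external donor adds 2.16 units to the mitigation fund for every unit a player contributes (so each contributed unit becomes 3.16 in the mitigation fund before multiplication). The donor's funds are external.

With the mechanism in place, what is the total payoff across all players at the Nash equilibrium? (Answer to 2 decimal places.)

With the mechanism, a contributed unit returns 4.1 × 3.16 / 11 = 1.1778 per unit of net cost to the contributor — now above 1 — so contributing fully is weakly dominant for every player.
At the Nash equilibrium everyone contributes 17. Group total payoff = 4.1 × 3.16 × 187 = 2422.77.

2422.77 billion dollars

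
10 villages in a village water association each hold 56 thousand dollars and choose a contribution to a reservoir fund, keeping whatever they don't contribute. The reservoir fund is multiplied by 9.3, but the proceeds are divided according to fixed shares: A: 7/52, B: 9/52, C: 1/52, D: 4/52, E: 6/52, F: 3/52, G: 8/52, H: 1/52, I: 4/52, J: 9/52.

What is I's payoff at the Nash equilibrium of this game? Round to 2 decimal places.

256.31 thousand dollars

Player j's private return per contributed unit is 9.3 × (j's share). Contributing is weakly dominant for j when that share is at least 1/9.3 = 0.1075, and contributing 0 is dominant otherwise.
The shares above 0.1075 belong to A, B, E, G and J, contributing 56 each; the remaining 5 contribute 0. Total contributed: 280.
I keeps 56 and receives 9.3 × 280 × 4/52 = 200.31 from the reservoir fund, for a payoff of 256.31.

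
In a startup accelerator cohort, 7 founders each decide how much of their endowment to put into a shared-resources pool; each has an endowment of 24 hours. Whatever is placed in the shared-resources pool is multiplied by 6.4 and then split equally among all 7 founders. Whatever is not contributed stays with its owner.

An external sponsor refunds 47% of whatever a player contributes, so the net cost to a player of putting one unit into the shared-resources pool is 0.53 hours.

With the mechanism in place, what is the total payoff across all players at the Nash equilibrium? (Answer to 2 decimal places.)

The effective private return per unit is now (6.4/7) / 0.53 = 1.7251 > 1, so every player's dominant strategy flips to full contribution.
At the Nash equilibrium everyone contributes 24. Group total payoff = 7 × (24 × 0.47 + 6.4 × 24) = 1154.16.

1154.16 hours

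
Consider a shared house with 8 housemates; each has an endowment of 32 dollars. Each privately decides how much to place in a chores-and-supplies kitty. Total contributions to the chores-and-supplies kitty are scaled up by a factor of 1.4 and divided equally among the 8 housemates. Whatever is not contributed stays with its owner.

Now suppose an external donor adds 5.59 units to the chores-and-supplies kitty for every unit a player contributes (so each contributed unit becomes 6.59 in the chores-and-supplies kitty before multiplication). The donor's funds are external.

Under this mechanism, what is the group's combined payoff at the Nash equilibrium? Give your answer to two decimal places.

2361.86 dollars

The effective private return per unit is now 1.4 × 6.59 / 8 = 1.1533 > 1, so every player's dominant strategy flips to full contribution.
So the Nash equilibrium is full contribution by all 8; the group earns 1.4 × 6.59 × 256 = 2361.86.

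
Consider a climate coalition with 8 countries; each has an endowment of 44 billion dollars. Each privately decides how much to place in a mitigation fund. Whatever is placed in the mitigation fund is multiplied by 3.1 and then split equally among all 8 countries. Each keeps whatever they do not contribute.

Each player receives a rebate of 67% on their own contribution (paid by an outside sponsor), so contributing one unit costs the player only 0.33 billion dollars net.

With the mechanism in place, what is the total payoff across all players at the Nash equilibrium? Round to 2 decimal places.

With the mechanism, a contributed unit returns (3.1/8) / 0.33 = 1.1742 per unit of net cost to the contributor — now above 1 — so contributing fully is weakly dominant for every player.
So the Nash equilibrium is full contribution by all 8; the group earns 8 × (44 × 0.67 + 3.1 × 44) = 1327.04.

1327.04 billion dollars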